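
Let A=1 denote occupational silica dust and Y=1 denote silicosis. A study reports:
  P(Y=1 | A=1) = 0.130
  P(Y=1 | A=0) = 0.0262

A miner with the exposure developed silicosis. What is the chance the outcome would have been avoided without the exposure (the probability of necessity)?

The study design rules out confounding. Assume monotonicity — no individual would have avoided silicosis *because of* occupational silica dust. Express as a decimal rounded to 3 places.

Let p₁ = 0.13, p₀ = 0.0262.
Under exogeneity and monotonicity, PN = (p₁ − p₀) / p₁.
PN = (0.13 − 0.0262) / 0.13 = 0.1038 / 0.13 ≈ 0.7985

PN ≈ 0.798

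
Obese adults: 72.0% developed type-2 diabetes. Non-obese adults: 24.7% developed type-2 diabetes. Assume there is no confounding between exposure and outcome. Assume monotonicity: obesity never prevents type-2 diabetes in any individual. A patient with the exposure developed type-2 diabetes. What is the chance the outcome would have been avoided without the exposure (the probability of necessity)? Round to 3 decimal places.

p₁ = 0.72, p₀ = 0.247.
Under exogeneity and monotonicity, PN = (p₁ − p₀) / p₁.
PN = (0.72 − 0.247) / 0.72 = 0.473 / 0.72 ≈ 0.6569

PN ≈ 0.657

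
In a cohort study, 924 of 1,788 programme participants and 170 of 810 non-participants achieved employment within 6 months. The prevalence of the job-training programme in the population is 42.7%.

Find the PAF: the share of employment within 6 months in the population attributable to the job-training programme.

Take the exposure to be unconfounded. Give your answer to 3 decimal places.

p₁ = P(outcome | exposed) = 924/1788 = 0.51678
p₀ = P(outcome | unexposed) = 170/810 = 0.20988
Overall risk P(Y=1) = π·p₁ + (1−π)·p₀ = 0.427×0.51678 + 0.573×0.20988 = 0.34092.
Under exogeneity, PAF = [P(Y=1) − p₀] / P(Y=1).
PAF = (0.34092 − 0.20988) / 0.34092 ≈ 0.3844

PAF ≈ 0.384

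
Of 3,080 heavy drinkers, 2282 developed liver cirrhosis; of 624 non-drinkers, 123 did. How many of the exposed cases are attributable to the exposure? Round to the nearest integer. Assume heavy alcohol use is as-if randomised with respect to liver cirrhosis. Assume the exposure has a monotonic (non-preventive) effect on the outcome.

p₁ = P(outcome | exposed) = 2282/3080 = 0.74091
p₀ = P(outcome | unexposed) = 123/624 = 0.19712
PN = (p₁ − p₀)/p₁ = (0.74091 − 0.19712) / 0.74091 ≈ 0.73395.
Attributable cases ≈ PN × (exposed cases) = 0.73395 × 2282 ≈ 1674.88.

about 1675 cases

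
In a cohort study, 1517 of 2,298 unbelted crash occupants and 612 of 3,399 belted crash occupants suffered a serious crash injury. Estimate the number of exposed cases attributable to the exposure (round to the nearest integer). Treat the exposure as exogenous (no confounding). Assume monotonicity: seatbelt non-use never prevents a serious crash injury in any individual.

p₁ = P(outcome | exposed) = 1517/2298 = 0.66014
p₀ = P(outcome | unexposed) = 612/3399 = 0.18005
PN = (p₁ − p₀)/p₁ = (0.66014 − 0.18005) / 0.66014 ≈ 0.72725.
Attributable cases ≈ PN × (exposed cases) = 0.72725 × 1517 ≈ 1103.24.

about 1103 cases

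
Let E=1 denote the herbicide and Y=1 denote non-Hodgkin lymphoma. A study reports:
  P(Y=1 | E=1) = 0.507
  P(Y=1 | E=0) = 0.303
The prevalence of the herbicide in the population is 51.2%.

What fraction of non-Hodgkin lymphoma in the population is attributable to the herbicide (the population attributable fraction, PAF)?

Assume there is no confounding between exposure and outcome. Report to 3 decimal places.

PAF ≈ 0.256

Let p₁ = 0.507, p₀ = 0.303.
Overall risk P(Y=1) = π·p₁ + (1−π)·p₀ = 0.512×0.507 + 0.488×0.303 = 0.40745.
Under exogeneity, PAF = [P(Y=1) − p₀] / P(Y=1).
PAF = (0.40745 − 0.303) / 0.40745 ≈ 0.2563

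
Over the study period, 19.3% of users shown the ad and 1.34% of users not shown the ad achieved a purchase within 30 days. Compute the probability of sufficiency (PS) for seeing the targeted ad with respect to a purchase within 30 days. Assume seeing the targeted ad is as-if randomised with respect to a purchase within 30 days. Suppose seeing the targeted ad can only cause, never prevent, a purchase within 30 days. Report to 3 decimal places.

PS ≈ 0.182

p₁ = 0.193, p₀ = 0.0134.
Under exogeneity and monotonicity, PS = (p₁ − p₀) / (1 − p₀).
PS = (0.193 − 0.0134) / (1 − 0.0134) = 0.1796 / 0.9866 ≈ 0.1820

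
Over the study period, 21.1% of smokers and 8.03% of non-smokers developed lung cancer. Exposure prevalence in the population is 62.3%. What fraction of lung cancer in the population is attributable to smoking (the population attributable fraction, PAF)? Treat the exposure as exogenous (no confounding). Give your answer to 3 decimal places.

PAF ≈ 0.503

p₁ = 0.211, p₀ = 0.0803.
Overall risk P(Y=1) = π·p₁ + (1−π)·p₀ = 0.623×0.211 + 0.377×0.0803 = 0.16173.
Under exogeneity, PAF = [P(Y=1) − p₀] / P(Y=1).
PAF = (0.16173 − 0.0803) / 0.16173 ≈ 0.5035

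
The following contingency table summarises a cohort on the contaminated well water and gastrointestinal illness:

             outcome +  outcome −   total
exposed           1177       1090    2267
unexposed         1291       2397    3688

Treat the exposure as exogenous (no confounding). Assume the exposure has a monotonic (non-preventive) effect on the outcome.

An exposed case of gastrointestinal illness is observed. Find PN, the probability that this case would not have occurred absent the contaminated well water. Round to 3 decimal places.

p₁ = P(outcome | exposed) = 1177/2267 = 0.51919
p₀ = P(outcome | unexposed) = 1291/3688 = 0.35005
Under exogeneity and monotonicity, PN = (p₁ − p₀) / p₁.
PN = (0.51919 − 0.35005) / 0.51919 = 0.16913 / 0.51919 ≈ 0.3258

PN ≈ 0.326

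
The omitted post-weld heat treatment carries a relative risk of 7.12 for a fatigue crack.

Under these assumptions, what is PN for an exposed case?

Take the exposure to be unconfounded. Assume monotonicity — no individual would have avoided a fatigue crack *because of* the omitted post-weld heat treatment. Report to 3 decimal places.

Under exogeneity and monotonicity, PN = (RR − 1) / RR = 1 − 1/RR.
PN = (7.12 − 1) / 7.12 = 6.12 / 7.12 ≈ 0.8596

PN ≈ 0.860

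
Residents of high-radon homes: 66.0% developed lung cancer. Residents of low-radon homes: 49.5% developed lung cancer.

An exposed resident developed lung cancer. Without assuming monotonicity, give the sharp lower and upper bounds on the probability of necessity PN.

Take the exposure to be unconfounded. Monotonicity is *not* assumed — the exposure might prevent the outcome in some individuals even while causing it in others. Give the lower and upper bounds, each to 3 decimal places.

0.250 ≤ PN ≤ 0.765

p₁ = 0.66, p₀ = 0.495.
Under exogeneity alone the bounds on PN are max{0,(p₁−p₀)/p₁} ≤ PN ≤ min{1,(1−p₀)/p₁}.
  lower = (p₁ − p₀)/p₁ = 0.165 / 0.66 ≈ 0.2500
  upper = min{1, (1 − p₀)/p₁} = 0.505 / 0.66 ≈ 0.7652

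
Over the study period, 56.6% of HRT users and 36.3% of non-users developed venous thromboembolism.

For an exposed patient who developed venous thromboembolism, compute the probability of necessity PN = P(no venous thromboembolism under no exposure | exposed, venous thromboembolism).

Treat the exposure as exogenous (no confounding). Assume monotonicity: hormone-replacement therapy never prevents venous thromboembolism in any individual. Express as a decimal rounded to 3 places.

p₁ = 0.566, p₀ = 0.363.
Under exogeneity and monotonicity, PN = (p₁ − p₀) / p₁.
PN = (0.566 − 0.363) / 0.566 = 0.203 / 0.566 ≈ 0.3587

PN ≈ 0.359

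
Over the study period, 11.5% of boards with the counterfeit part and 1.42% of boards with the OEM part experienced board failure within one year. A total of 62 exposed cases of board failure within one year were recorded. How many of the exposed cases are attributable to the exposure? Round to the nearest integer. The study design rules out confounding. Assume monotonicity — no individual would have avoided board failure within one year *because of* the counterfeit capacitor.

p₁ = 0.115, p₀ = 0.0142.
PN = (p₁ − p₀)/p₁ = (0.115 − 0.0142) / 0.115 ≈ 0.87652.
Attributable cases ≈ PN × (exposed cases) = 0.87652 × 62 ≈ 54.34.

about 54 cases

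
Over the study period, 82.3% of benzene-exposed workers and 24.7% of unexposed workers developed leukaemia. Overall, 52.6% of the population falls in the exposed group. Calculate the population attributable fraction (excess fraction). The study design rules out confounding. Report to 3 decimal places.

PAF ≈ 0.551

p₁ = 0.823, p₀ = 0.247.
Overall risk P(Y=1) = π·p₁ + (1−π)·p₀ = 0.526×0.823 + 0.474×0.247 = 0.54998.
Under exogeneity, PAF = [P(Y=1) − p₀] / P(Y=1).
PAF = (0.54998 − 0.247) / 0.54998 ≈ 0.5509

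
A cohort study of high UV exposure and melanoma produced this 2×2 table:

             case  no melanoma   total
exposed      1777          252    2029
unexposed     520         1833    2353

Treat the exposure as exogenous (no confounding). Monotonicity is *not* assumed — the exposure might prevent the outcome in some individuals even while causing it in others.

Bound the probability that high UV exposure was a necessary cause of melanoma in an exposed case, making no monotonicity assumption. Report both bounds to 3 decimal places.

p₁ = P(outcome | exposed) = 1777/2029 = 0.8758
p₀ = P(outcome | unexposed) = 520/2353 = 0.22099
Under exogeneity alone the bounds on PN are max{0,(p₁−p₀)/p₁} ≤ PN ≤ min{1,(1−p₀)/p₁}.
  lower = (p₁ − p₀)/p₁ = 0.65481 / 0.8758 ≈ 0.7477
  upper = min{1, (1 − p₀)/p₁} = 0.77901 / 0.8758 ≈ 0.8895

0.748 ≤ PN ≤ 0.889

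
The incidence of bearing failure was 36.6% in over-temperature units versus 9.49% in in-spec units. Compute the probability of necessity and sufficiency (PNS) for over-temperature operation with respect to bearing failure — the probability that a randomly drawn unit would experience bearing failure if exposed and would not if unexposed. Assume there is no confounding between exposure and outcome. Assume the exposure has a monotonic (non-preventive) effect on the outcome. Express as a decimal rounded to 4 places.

p₁ = 0.366, p₀ = 0.0949.
Under exogeneity and monotonicity, PNS = p₁ − p₀.
PNS = 0.366 − 0.0949 = 0.2711

PNS ≈ 0.2711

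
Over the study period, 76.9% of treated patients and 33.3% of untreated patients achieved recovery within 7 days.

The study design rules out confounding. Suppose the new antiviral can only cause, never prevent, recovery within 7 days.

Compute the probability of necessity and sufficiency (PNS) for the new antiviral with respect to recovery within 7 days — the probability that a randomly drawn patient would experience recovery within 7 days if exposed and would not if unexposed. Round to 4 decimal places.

PNS ≈ 0.4360

p₁ = 0.769, p₀ = 0.333.
Under exogeneity and monotonicity, PNS = p₁ − p₀.
PNS = 0.769 − 0.333 = 0.436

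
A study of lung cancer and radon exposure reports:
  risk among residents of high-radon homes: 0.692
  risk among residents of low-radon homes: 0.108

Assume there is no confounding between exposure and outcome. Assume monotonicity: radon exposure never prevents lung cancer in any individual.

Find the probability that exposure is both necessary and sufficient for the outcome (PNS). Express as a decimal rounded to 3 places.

PNS ≈ 0.584

Let p₁ = 0.692, p₀ = 0.108.
Under exogeneity and monotonicity, PNS = p₁ − p₀.
PNS = 0.692 − 0.108 = 0.584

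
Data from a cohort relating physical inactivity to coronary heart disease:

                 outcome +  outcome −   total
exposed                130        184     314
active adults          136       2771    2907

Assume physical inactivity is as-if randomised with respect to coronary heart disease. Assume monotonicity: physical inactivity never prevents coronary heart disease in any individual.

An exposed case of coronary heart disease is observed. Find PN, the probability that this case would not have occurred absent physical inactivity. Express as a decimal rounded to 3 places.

PN ≈ 0.887

p₁ = P(outcome | exposed) = 130/314 = 0.41401
p₀ = P(outcome | unexposed) = 136/2907 = 0.046784
Under exogeneity and monotonicity, PN = (p₁ − p₀) / p₁.
PN = (0.41401 − 0.046784) / 0.41401 = 0.36723 / 0.41401 ≈ 0.8870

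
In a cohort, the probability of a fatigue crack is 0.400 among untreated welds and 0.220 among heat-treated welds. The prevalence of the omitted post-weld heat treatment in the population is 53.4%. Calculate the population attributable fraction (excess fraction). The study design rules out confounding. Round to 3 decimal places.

PAF ≈ 0.304

Let p₁ = 0.4, p₀ = 0.22.
Overall risk P(Y=1) = π·p₁ + (1−π)·p₀ = 0.534×0.4 + 0.466×0.22 = 0.31612.
Under exogeneity, PAF = [P(Y=1) − p₀] / P(Y=1).
PAF = (0.31612 − 0.22) / 0.31612 ≈ 0.3041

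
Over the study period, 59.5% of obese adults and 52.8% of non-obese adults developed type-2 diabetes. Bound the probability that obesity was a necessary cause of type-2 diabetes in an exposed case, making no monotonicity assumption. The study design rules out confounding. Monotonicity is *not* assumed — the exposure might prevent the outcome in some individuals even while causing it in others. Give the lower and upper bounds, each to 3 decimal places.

p₁ = 0.595, p₀ = 0.528.
Under exogeneity alone the bounds on PN are max{0,(p₁−p₀)/p₁} ≤ PN ≤ min{1,(1−p₀)/p₁}.
  lower = (p₁ − p₀)/p₁ = 0.067 / 0.595 ≈ 0.1126
  upper = min{1, (1 − p₀)/p₁} = 0.472 / 0.595 ≈ 0.7933

0.113 ≤ PN ≤ 0.793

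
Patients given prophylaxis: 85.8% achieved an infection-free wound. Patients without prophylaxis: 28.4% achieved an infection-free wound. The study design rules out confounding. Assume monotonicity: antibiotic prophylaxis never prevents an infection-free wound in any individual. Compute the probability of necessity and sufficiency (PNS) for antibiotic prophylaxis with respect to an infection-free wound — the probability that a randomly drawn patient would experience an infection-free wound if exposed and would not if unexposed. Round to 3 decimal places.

p₁ = 0.858, p₀ = 0.284.
Under exogeneity and monotonicity, PNS = p₁ − p₀.
PNS = 0.858 − 0.284 = 0.574

PNS ≈ 0.574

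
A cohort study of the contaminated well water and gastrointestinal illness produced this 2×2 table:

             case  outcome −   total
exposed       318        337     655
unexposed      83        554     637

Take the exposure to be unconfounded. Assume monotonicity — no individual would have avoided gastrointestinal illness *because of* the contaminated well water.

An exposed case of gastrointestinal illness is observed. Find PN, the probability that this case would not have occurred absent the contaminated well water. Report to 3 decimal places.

p₁ = P(outcome | exposed) = 318/655 = 0.4855
p₀ = P(outcome | unexposed) = 83/637 = 0.1303
Under exogeneity and monotonicity, PN = (p₁ − p₀) / p₁.
PN = (0.4855 − 0.1303) / 0.4855 = 0.3552 / 0.4855 ≈ 0.7316

PN ≈ 0.732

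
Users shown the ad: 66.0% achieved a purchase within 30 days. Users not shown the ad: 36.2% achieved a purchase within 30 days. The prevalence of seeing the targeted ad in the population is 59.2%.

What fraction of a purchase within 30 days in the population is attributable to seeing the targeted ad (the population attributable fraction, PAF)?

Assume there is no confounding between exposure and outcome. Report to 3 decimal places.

PAF ≈ 0.328

p₁ = 0.66, p₀ = 0.362.
Overall risk P(Y=1) = π·p₁ + (1−π)·p₀ = 0.592×0.66 + 0.408×0.362 = 0.53842.
Under exogeneity, PAF = [P(Y=1) − p₀] / P(Y=1).
PAF = (0.53842 − 0.362) / 0.53842 ≈ 0.3277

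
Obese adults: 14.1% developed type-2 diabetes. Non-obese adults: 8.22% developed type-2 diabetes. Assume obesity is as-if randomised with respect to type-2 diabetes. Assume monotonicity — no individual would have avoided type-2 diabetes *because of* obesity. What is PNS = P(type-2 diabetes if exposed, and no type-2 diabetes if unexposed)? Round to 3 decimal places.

PNS ≈ 0.059

p₁ = 0.141, p₀ = 0.0822.
Under exogeneity and monotonicity, PNS = p₁ − p₀.
PNS = 0.141 − 0.0822 = 0.0588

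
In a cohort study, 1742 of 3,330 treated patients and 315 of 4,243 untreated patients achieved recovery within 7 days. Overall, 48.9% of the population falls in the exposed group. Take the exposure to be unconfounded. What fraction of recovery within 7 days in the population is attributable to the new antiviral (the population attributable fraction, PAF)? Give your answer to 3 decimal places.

p₁ = P(outcome | exposed) = 1742/3330 = 0.52312
p₀ = P(outcome | unexposed) = 315/4243 = 0.07424
Overall risk P(Y=1) = π·p₁ + (1−π)·p₀ = 0.489×0.52312 + 0.511×0.07424 = 0.29374.
Under exogeneity, PAF = [P(Y=1) − p₀] / P(Y=1).
PAF = (0.29374 − 0.07424) / 0.29374 ≈ 0.7473

PAF ≈ 0.747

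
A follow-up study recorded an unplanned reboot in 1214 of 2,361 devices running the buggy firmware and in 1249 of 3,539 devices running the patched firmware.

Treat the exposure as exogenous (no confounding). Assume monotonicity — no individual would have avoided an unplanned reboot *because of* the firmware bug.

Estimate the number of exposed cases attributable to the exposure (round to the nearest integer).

about 381 cases

p₁ = P(outcome | exposed) = 1214/2361 = 0.51419
p₀ = P(outcome | unexposed) = 1249/3539 = 0.35292
PN = (p₁ − p₀)/p₁ = (0.51419 − 0.35292) / 0.51419 ≈ 0.31363.
Attributable cases ≈ PN × (exposed cases) = 0.31363 × 1214 ≈ 380.75.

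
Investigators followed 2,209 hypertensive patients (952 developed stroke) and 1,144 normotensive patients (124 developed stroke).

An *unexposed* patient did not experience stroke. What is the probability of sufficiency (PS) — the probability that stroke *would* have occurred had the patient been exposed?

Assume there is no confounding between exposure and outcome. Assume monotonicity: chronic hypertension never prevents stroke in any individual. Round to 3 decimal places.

PS ≈ 0.362

p₁ = P(outcome | exposed) = 952/2209 = 0.43096
p₀ = P(outcome | unexposed) = 124/1144 = 0.10839
Under exogeneity and monotonicity, PS = (p₁ − p₀) / (1 − p₀).
PS = (0.43096 − 0.10839) / (1 − 0.10839) = 0.32257 / 0.89161 ≈ 0.3618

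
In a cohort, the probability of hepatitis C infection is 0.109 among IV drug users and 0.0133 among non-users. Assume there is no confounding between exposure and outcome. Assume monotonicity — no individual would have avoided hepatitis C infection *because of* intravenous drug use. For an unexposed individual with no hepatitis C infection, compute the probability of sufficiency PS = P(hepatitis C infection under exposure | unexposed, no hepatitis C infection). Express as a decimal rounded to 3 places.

PS ≈ 0.097

Let p₁ = 0.109, p₀ = 0.0133.
Under exogeneity and monotonicity, PS = (p₁ − p₀) / (1 − p₀).
PS = (0.109 − 0.0133) / (1 − 0.0133) = 0.0957 / 0.9867 ≈ 0.0970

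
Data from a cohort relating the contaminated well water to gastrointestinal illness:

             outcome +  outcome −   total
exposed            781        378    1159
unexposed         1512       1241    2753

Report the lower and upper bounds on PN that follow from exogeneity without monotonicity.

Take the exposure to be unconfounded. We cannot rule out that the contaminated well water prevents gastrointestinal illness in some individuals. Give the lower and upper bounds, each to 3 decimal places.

p₁ = P(outcome | exposed) = 781/1159 = 0.67386
p₀ = P(outcome | unexposed) = 1512/2753 = 0.54922
Under exogeneity alone the bounds on PN are max{0,(p₁−p₀)/p₁} ≤ PN ≤ min{1,(1−p₀)/p₁}.
  lower = (p₁ − p₀)/p₁ = 0.12464 / 0.67386 ≈ 0.1850
  upper = min{1, (1 − p₀)/p₁} = 0.45078 / 0.67386 ≈ 0.6690

0.185 ≤ PN ≤ 0.669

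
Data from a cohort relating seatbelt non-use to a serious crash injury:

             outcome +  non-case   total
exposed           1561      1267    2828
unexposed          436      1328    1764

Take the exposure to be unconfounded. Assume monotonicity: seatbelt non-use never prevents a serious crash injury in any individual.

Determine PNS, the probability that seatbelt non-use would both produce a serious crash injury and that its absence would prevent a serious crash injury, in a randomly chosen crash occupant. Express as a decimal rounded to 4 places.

PNS ≈ 0.3048

p₁ = P(outcome | exposed) = 1561/2828 = 0.55198
p₀ = P(outcome | unexposed) = 436/1764 = 0.24717
Under exogeneity and monotonicity, PNS = p₁ − p₀.
PNS = 0.55198 − 0.24717 = 0.30481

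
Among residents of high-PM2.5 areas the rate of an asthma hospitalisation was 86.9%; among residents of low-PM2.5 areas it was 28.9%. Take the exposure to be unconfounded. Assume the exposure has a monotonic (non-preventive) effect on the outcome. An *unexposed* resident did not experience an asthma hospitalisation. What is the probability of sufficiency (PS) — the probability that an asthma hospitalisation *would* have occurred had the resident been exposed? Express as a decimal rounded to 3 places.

PS ≈ 0.816

p₁ = 0.869, p₀ = 0.289.
Under exogeneity and monotonicity, PS = (p₁ − p₀) / (1 − p₀).
PS = (0.869 − 0.289) / (1 − 0.289) = 0.58 / 0.711 ≈ 0.8158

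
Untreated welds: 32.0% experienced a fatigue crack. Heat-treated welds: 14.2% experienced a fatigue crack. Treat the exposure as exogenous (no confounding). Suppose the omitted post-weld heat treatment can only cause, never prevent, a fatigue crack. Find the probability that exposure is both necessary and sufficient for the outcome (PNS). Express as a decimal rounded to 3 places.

p₁ = 0.32, p₀ = 0.142.
Under exogeneity and monotonicity, PNS = p₁ − p₀.
PNS = 0.32 − 0.142 = 0.178

PNS ≈ 0.178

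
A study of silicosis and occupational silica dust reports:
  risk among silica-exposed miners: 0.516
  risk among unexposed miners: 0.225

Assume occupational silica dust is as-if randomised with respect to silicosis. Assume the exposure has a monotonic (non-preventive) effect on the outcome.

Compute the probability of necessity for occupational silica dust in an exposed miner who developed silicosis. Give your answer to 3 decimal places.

Let p₁ = 0.516, p₀ = 0.225.
Under exogeneity and monotonicity, PN = (p₁ − p₀) / p₁.
PN = (0.516 − 0.225) / 0.516 = 0.291 / 0.516 ≈ 0.5640

PN ≈ 0.564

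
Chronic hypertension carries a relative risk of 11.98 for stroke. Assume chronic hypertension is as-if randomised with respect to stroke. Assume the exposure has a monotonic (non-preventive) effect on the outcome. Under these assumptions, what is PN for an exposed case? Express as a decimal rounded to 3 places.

Under exogeneity and monotonicity, PN = (RR − 1) / RR = 1 − 1/RR.
PN = (11.98 − 1) / 11.98 = 10.98 / 11.98 ≈ 0.9165

PN ≈ 0.917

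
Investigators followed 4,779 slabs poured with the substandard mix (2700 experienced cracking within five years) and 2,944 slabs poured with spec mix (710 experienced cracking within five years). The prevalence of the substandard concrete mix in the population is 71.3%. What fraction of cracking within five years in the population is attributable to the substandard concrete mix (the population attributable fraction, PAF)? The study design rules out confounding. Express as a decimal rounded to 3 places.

p₁ = P(outcome | exposed) = 2700/4779 = 0.56497
p₀ = P(outcome | unexposed) = 710/2944 = 0.24117
Overall risk P(Y=1) = π·p₁ + (1−π)·p₀ = 0.713×0.56497 + 0.287×0.24117 = 0.47204.
Under exogeneity, PAF = [P(Y=1) − p₀] / P(Y=1).
PAF = (0.47204 − 0.24117) / 0.47204 ≈ 0.4891

PAF ≈ 0.489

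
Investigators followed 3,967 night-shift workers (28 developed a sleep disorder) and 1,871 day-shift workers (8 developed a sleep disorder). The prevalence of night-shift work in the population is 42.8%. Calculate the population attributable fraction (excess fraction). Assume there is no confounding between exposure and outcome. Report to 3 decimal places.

PAF ≈ 0.218

p₁ = P(outcome | exposed) = 28/3967 = 0.0070582
p₀ = P(outcome | unexposed) = 8/1871 = 0.0042758
Overall risk P(Y=1) = π·p₁ + (1−π)·p₀ = 0.428×0.0070582 + 0.572×0.0042758 = 0.0054667.
Under exogeneity, PAF = [P(Y=1) − p₀] / P(Y=1).
PAF = (0.0054667 − 0.0042758) / 0.0054667 ≈ 0.2178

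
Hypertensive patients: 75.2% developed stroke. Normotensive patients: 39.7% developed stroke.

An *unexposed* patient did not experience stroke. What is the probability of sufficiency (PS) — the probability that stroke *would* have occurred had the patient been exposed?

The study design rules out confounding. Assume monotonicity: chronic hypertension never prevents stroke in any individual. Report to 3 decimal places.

PS ≈ 0.589

p₁ = 0.752, p₀ = 0.397.
Under exogeneity and monotonicity, PS = (p₁ − p₀) / (1 − p₀).
PS = (0.752 − 0.397) / (1 − 0.397) = 0.355 / 0.603 ≈ 0.5887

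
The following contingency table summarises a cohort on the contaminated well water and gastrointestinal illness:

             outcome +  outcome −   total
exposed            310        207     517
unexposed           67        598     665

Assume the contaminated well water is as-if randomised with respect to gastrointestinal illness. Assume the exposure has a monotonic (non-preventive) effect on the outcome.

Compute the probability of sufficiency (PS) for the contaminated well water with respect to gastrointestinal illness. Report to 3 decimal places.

p₁ = P(outcome | exposed) = 310/517 = 0.59961
p₀ = P(outcome | unexposed) = 67/665 = 0.10075
Under exogeneity and monotonicity, PS = (p₁ − p₀) / (1 − p₀).
PS = (0.59961 − 0.10075) / (1 − 0.10075) = 0.49886 / 0.89925 ≈ 0.5548

PS ≈ 0.555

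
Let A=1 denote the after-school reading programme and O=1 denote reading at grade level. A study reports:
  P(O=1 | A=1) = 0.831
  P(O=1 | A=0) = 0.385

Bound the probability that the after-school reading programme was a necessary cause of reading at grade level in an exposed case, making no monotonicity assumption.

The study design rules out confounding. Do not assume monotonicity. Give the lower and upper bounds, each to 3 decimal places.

0.537 ≤ PN ≤ 0.740

Let p₁ = 0.831, p₀ = 0.385.
Under exogeneity alone the bounds on PN are max{0,(p₁−p₀)/p₁} ≤ PN ≤ min{1,(1−p₀)/p₁}.
  lower = (p₁ − p₀)/p₁ = 0.446 / 0.831 ≈ 0.5367
  upper = min{1, (1 − p₀)/p₁} = 0.615 / 0.831 ≈ 0.7401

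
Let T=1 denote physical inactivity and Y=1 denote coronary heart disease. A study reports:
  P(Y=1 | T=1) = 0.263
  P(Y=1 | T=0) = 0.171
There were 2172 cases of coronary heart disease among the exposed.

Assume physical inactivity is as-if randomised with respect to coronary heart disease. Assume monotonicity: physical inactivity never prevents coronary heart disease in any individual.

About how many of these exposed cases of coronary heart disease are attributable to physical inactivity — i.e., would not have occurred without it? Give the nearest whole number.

Let p₁ = 0.263, p₀ = 0.171.
PN = (p₁ − p₀)/p₁ = (0.263 − 0.171) / 0.263 ≈ 0.34981.
Attributable cases ≈ PN × (exposed cases) = 0.34981 × 2172 ≈ 759.79.

about 760 cases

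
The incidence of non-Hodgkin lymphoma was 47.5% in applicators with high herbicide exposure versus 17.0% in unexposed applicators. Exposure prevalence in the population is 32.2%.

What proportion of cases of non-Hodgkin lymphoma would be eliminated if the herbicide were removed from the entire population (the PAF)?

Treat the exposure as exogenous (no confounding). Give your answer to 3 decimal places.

p₁ = 0.475, p₀ = 0.17.
Overall risk P(Y=1) = π·p₁ + (1−π)·p₀ = 0.322×0.475 + 0.678×0.17 = 0.26821.
Under exogeneity, PAF = [P(Y=1) − p₀] / P(Y=1).
PAF = (0.26821 − 0.17) / 0.26821 ≈ 0.3662

PAF ≈ 0.366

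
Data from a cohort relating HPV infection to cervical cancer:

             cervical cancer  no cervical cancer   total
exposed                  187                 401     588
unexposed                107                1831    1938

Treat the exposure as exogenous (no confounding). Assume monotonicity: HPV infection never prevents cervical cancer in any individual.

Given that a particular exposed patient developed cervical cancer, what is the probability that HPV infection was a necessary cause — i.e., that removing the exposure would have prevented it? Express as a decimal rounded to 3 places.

PN ≈ 0.826

p₁ = P(outcome | exposed) = 187/588 = 0.31803
p₀ = P(outcome | unexposed) = 107/1938 = 0.055212
Under exogeneity and monotonicity, PN = (p₁ − p₀) / p₁.
PN = (0.31803 − 0.055212) / 0.31803 = 0.26282 / 0.31803 ≈ 0.8264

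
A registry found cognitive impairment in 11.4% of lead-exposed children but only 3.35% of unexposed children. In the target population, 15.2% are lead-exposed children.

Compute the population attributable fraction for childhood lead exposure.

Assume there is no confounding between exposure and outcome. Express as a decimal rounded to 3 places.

p₁ = 0.114, p₀ = 0.0335.
Overall risk P(Y=1) = π·p₁ + (1−π)·p₀ = 0.152×0.114 + 0.848×0.0335 = 0.045736.
Under exogeneity, PAF = [P(Y=1) − p₀] / P(Y=1).
PAF = (0.045736 − 0.0335) / 0.045736 ≈ 0.2675

PAF ≈ 0.268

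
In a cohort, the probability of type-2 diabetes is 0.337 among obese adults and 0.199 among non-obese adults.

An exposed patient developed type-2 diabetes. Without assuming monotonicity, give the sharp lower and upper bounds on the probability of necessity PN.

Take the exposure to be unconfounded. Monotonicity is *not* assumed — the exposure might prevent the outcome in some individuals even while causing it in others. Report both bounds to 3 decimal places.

Let p₁ = 0.337, p₀ = 0.199.
Under exogeneity alone the bounds on PN are max{0,(p₁−p₀)/p₁} ≤ PN ≤ min{1,(1−p₀)/p₁}.
  lower = (p₁ − p₀)/p₁ = 0.138 / 0.337 ≈ 0.4095
  upper = min{1, (1 − p₀)/p₁} = 0.801 / 0.337 ≈ 2.3769 → capped at 1

0.409 ≤ PN ≤ 1.000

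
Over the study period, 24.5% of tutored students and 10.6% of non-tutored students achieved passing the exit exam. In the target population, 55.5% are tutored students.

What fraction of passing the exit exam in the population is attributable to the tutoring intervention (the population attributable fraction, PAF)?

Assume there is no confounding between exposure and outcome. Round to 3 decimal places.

PAF ≈ 0.421

p₁ = 0.245, p₀ = 0.106.
Overall risk P(Y=1) = π·p₁ + (1−π)·p₀ = 0.555×0.245 + 0.445×0.106 = 0.18315.
Under exogeneity, PAF = [P(Y=1) − p₀] / P(Y=1).
PAF = (0.18315 − 0.106) / 0.18315 ≈ 0.4212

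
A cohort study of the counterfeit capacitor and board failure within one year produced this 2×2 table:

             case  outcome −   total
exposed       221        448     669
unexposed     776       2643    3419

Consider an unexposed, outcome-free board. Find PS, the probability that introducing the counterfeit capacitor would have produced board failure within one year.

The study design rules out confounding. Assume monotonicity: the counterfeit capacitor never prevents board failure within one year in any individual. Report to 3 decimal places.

PS ≈ 0.134

p₁ = P(outcome | exposed) = 221/669 = 0.33034
p₀ = P(outcome | unexposed) = 776/3419 = 0.22697
Under exogeneity and monotonicity, PS = (p₁ − p₀)/(1 − p₀).
PS = (0.33034 − 0.22697) / 0.77303 ≈ 0.1337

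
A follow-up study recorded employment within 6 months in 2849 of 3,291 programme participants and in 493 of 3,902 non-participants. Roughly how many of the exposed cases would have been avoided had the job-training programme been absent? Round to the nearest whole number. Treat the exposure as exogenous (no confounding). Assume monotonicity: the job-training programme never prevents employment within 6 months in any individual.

about 2433 cases

p₁ = P(outcome | exposed) = 2849/3291 = 0.86569
p₀ = P(outcome | unexposed) = 493/3902 = 0.12635
PN = (p₁ − p₀)/p₁ = (0.86569 − 0.12635) / 0.86569 ≈ 0.85405.
Attributable cases ≈ PN × (exposed cases) = 0.85405 × 2849 ≈ 2433.20.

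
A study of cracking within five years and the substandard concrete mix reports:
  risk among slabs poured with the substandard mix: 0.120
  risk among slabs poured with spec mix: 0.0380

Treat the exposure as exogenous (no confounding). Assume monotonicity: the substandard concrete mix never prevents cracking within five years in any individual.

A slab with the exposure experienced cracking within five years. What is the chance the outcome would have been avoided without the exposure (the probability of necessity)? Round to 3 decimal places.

Let p₁ = 0.12, p₀ = 0.038.
Under exogeneity and monotonicity, PN = (p₁ − p₀) / p₁.
PN = (0.12 − 0.038) / 0.12 = 0.082 / 0.12 ≈ 0.6833

PN ≈ 0.683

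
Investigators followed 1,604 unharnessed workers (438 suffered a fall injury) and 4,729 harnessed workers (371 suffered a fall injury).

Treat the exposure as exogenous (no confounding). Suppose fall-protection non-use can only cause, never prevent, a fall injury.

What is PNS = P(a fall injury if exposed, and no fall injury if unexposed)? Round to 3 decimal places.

PNS ≈ 0.195

p₁ = P(outcome | exposed) = 438/1604 = 0.27307
p₀ = P(outcome | unexposed) = 371/4729 = 0.078452
Under exogeneity and monotonicity, PNS = p₁ − p₀.
PNS = 0.27307 − 0.078452 = 0.19462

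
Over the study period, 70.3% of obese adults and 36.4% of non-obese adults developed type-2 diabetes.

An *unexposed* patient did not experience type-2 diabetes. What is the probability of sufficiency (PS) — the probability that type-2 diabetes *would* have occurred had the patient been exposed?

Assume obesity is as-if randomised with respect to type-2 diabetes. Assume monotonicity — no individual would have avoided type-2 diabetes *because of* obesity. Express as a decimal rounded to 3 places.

p₁ = 0.703, p₀ = 0.364.
Under exogeneity and monotonicity, PS = (p₁ − p₀) / (1 − p₀).
PS = (0.703 − 0.364) / (1 − 0.364) = 0.339 / 0.636 ≈ 0.5330

PS ≈ 0.533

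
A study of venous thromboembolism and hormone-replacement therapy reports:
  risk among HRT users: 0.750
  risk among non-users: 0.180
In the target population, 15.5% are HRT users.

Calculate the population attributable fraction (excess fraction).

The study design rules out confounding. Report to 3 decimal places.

PAF ≈ 0.329

Let p₁ = 0.75, p₀ = 0.18.
Overall risk P(Y=1) = π·p₁ + (1−π)·p₀ = 0.155×0.75 + 0.845×0.18 = 0.26835.
Under exogeneity, PAF = [P(Y=1) − p₀] / P(Y=1).
PAF = (0.26835 − 0.18) / 0.26835 ≈ 0.3292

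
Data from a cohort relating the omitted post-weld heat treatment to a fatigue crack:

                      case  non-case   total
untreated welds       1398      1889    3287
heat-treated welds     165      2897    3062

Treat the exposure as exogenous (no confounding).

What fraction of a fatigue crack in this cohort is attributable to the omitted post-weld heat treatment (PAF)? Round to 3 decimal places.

PAF ≈ 0.781

p₁ = P(outcome | exposed) = 1398/3287 = 0.42531
p₀ = P(outcome | unexposed) = 165/3062 = 0.053886
Exposure prevalence π = 3287/6349 = 0.51772; overall risk P(Y=1) = 0.24618.
Under exogeneity, PAF = [P(Y=1) − p₀]/P(Y=1).
PAF = (0.24618 − 0.053886) / 0.24618 ≈ 0.7811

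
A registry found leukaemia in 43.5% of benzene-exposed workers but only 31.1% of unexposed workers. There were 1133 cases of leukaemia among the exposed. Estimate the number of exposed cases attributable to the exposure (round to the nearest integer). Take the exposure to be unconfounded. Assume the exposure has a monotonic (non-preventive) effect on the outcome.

p₁ = 0.435, p₀ = 0.311.
PN = (p₁ − p₀)/p₁ = (0.435 − 0.311) / 0.435 ≈ 0.28506.
Attributable cases ≈ PN × (exposed cases) = 0.28506 × 1133 ≈ 322.97.

about 323 cases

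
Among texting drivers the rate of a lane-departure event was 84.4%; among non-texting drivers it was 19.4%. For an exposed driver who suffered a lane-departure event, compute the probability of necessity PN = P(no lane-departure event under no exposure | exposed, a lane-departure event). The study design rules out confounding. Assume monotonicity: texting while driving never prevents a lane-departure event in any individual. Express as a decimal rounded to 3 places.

p₁ = 0.844, p₀ = 0.194.
Under exogeneity and monotonicity, PN = (p₁ − p₀) / p₁.
PN = (0.844 − 0.194) / 0.844 = 0.65 / 0.844 ≈ 0.7701

PN ≈ 0.770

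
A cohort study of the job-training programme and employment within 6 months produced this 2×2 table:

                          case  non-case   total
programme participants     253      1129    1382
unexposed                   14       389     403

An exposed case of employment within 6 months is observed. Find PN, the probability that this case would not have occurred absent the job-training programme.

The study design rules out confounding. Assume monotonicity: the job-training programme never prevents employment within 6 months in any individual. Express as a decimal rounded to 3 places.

p₁ = P(outcome | exposed) = 253/1382 = 0.18307
p₀ = P(outcome | unexposed) = 14/403 = 0.034739
Under exogeneity and monotonicity, PN = (p₁ − p₀)/p₁.
PN = (0.18307 − 0.034739) / 0.18307 ≈ 0.8102

PN ≈ 0.810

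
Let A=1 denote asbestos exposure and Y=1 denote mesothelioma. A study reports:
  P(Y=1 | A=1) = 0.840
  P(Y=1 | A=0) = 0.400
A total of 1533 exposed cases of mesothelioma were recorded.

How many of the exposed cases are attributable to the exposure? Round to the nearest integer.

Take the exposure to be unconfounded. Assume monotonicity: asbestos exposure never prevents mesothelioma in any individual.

Let p₁ = 0.84, p₀ = 0.4.
PN = (p₁ − p₀)/p₁ = (0.84 − 0.4) / 0.84 ≈ 0.52381.
Attributable cases ≈ PN × (exposed cases) = 0.52381 × 1533 ≈ 803.00.

about 803 cases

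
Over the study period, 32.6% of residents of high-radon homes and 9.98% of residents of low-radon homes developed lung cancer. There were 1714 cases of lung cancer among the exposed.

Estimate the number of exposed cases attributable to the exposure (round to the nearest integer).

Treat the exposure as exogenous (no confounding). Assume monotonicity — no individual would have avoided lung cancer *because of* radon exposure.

about 1189 cases

p₁ = 0.326, p₀ = 0.0998.
PN = (p₁ − p₀)/p₁ = (0.326 − 0.0998) / 0.326 ≈ 0.69387.
Attributable cases ≈ PN × (exposed cases) = 0.69387 × 1714 ≈ 1189.28.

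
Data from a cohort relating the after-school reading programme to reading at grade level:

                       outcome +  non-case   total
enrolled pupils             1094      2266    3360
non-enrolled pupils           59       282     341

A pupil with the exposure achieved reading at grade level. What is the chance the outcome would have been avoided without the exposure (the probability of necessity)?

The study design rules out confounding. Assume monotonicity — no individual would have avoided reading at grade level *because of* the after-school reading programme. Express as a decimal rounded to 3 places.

PN ≈ 0.469

p₁ = P(outcome | exposed) = 1094/3360 = 0.3256
p₀ = P(outcome | unexposed) = 59/341 = 0.17302
Under exogeneity and monotonicity, PN = (p₁ − p₀)/p₁.
PN = (0.3256 − 0.17302) / 0.3256 ≈ 0.4686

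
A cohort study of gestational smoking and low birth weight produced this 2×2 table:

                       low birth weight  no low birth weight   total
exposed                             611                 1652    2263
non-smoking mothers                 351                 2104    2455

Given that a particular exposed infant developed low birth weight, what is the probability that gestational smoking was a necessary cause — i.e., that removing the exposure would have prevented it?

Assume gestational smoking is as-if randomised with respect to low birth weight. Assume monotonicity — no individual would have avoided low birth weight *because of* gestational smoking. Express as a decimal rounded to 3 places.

PN ≈ 0.470

p₁ = P(outcome | exposed) = 611/2263 = 0.27
p₀ = P(outcome | unexposed) = 351/2455 = 0.14297
Under exogeneity and monotonicity, PN = (p₁ − p₀)/p₁.
PN = (0.27 − 0.14297) / 0.27 ≈ 0.4705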